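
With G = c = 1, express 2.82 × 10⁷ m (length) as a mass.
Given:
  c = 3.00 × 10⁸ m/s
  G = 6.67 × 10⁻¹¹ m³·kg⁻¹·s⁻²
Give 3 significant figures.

Length → mass via c²/G.
2.82 × 10⁷ m × (c²/G) = 3.81 × 10³⁴ kg

3.81 × 10³⁴ kg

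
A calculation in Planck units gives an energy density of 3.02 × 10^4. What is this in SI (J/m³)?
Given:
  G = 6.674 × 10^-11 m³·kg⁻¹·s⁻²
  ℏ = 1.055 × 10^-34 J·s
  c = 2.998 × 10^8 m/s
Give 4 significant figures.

1.399 × 10^118 J/m³

One Planck energy density: u_P = c⁷/(ℏG²) = 4.632 × 10^113 J/m³.
3.02 × 10^4 × 4.632 × 10^113 J/m³ = 1.399 × 10^118 J/m³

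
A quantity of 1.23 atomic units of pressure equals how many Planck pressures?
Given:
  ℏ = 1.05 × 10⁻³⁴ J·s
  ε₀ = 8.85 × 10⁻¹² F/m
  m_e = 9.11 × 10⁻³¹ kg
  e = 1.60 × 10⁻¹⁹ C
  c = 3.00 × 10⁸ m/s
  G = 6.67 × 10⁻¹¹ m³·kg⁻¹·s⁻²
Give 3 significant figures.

7.92 × 10⁻¹⁰¹

atomic unit of pressure: P_au = E_h/a₀³ = m_e⁴e¹⁰/((4πε₀)⁵ℏ⁸) = 3.01 × 10¹³ Pa
Planck pressure: p_P = c⁷/(ℏG²) = 4.68 × 10¹¹³ Pa
1.23 × 3.01 × 10¹³ / 4.68 × 10¹¹³ = 7.92 × 10⁻¹⁰¹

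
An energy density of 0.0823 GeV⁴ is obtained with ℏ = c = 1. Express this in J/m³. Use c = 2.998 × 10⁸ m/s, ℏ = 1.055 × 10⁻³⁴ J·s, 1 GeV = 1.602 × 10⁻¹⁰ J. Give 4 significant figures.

1.713 × 10³⁶ J/m³

[E]/[L]³ = [E]⁴/(ℏc)³; restore (ℏc)⁻³.
1 GeV⁴ → 1/(ℏc)³ × (1 GeV in J)⁴ = 2.082 × 10³⁷ J/m³.
Result: 0.0823 × 2.082 × 10³⁷ = 1.713 × 10³⁶ J/m³.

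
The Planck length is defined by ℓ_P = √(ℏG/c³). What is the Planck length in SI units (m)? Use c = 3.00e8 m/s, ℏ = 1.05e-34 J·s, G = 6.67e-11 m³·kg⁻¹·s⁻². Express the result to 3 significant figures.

1.61e-35 m

ℓ_P = √(ℏG/c³)
  = √(2.59e-70)
  = 1.61e-35 m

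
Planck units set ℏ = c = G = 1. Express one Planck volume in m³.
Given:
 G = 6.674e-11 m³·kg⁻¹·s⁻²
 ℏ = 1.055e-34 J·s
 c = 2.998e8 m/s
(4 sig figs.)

From ℏ = c = G = 1 the volume scale is V_P = (ℏG/c³)^(3/2).
  = √(1.784e-209)
  = 4.224e-105 m³

4.224e-105 m³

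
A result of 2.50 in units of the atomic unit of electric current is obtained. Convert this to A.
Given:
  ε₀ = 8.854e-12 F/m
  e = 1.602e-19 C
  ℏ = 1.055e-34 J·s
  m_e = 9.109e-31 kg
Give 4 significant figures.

One atomic unit of electric current: I_au = e E_h/ℏ = m_e e⁵/((4πε₀)²ℏ³) = 6.612e-3 A.
2.50 × 6.612e-3 A = 0.01653 A

0.01653 A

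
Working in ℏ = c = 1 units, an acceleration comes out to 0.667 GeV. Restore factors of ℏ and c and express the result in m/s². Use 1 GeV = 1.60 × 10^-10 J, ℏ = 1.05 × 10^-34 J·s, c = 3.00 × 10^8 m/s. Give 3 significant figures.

Acceleration is [L]/[T]² = c·[E]/ℏ.
1 GeV → c/ℏ × (1 GeV in J) = 4.57 × 10^32 m/s².
Result: 0.667 × 4.57 × 10^32 = 3.05 × 10^32 m/s².

3.05 × 10^32 m/s²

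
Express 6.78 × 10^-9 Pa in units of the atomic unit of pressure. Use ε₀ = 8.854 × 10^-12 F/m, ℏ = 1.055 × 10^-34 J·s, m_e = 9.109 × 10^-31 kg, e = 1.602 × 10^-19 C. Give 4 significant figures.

atomic unit of pressure: P_au = E_h/a₀³ = m_e⁴e¹⁰/((4πε₀)⁵ℏ⁸) = 2.929 × 10^13 Pa.
6.78 × 10^-9 / 2.929 × 10^13 = 2.315 × 10^-22

2.315 × 10^-22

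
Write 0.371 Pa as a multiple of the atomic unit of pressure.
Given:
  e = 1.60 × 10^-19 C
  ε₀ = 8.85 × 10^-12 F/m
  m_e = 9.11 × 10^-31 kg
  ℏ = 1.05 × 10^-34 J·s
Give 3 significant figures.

atomic unit of pressure: P_au = E_h/a₀³ = m_e⁴e¹⁰/((4πε₀)⁵ℏ⁸) = 3.01 × 10^13 Pa.
0.371 / 3.01 × 10^13 = 1.23 × 10^-14

1.23 × 10^-14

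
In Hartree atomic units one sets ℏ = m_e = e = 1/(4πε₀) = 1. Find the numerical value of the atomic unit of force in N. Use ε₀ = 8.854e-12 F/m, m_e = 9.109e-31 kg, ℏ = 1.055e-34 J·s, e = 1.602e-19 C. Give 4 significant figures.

8.220e-8 N

F_au = E_h/a₀ = m_e²e⁶/((4πε₀)³ℏ⁴)
E_h = 4.354e-18 J
a₀ = 5.297e-11 m
E_h/a₀ = 8.220e-8 N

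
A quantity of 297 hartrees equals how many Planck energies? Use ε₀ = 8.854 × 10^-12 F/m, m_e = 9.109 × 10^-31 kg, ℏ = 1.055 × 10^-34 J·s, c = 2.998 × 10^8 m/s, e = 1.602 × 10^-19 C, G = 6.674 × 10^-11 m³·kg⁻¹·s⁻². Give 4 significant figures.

hartree: E_h = m_e e⁴/(4πε₀ℏ)² = 4.354 × 10^-18 J
Planck energy: E_P = √(ℏc⁵/G) = 1.957 × 10^9 J
297 × 4.354 × 10^-18 / 1.957 × 10^9 = 6.609 × 10^-25

6.609 × 10^-25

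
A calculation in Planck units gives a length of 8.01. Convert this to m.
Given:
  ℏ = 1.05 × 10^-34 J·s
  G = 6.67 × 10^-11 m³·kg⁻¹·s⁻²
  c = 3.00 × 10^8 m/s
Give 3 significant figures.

One Planck length: ℓ_P = √(ℏG/c³) = 1.61 × 10^-35 m.
8.01 × 1.61 × 10^-35 m = 1.29 × 10^-34 m

1.29 × 10^-34 m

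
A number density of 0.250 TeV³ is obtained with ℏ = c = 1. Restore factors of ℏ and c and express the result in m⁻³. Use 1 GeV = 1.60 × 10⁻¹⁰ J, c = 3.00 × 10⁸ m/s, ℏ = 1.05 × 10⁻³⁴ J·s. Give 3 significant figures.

3.28 × 10⁵⁵ m⁻³

Number density is [L]⁻³ = [E]³/(ℏc)³.
1 GeV³ → 1/(ℏc)³ × (1 GeV in J)³ = 1.31 × 10⁴⁷ m⁻³.
Convert the energy scale: 0.250 TeV³ = 2.50 × 10⁸ GeV³.
Result: 2.50 × 10⁸ × 1.31 × 10⁴⁷ = 3.28 × 10⁵⁵ m⁻³.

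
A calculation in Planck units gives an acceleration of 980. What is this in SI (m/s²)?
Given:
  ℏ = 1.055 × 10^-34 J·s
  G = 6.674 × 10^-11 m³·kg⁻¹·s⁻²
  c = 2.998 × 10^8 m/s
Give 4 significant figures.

One Planck acceleration: a_P = √(c⁷/(ℏG)) = 5.560 × 10^51 m/s².
980 × 5.560 × 10^51 m/s² = 5.449 × 10^54 m/s²

5.449 × 10^54 m/s²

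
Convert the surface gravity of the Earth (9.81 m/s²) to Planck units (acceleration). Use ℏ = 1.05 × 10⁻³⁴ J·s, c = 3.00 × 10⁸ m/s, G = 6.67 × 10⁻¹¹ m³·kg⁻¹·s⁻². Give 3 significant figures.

Planck acceleration: a_P = √(c⁷/(ℏG)) = 5.59 × 10⁵¹ m/s².
9.81 / 5.59 × 10⁵¹ = 1.76 × 10⁻⁵¹

1.76 × 10⁻⁵¹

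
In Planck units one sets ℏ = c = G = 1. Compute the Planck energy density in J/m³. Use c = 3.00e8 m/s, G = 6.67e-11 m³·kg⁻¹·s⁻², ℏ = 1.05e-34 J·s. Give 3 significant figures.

4.68e113 J/m³

u_P = c⁷/(ℏG²)
  = 2.19e59 / 4.67e-55
  = 4.68e113 J/m³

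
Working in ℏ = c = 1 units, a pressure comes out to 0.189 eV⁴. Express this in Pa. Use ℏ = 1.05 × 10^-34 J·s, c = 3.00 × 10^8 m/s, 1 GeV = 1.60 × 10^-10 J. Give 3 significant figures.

Pressure is [E]/[L]³ = [E]⁴/(ℏc)³.
1 GeV⁴ → 1/(ℏc)³ × (1 GeV in J)⁴ = 2.10 × 10^37 Pa.
Convert the energy scale: 0.189 eV⁴ = 1.89 × 10^-37 GeV⁴.
Result: 1.89 × 10^-37 × 2.10 × 10^37 = 3.96 Pa.

3.96 Pa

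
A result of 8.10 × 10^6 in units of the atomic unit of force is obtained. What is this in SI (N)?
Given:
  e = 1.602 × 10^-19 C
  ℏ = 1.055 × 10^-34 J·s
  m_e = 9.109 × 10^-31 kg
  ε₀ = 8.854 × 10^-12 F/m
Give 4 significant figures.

One atomic unit of force: F_au = E_h/a₀ = m_e²e⁶/((4πε₀)³ℏ⁴) = 8.220 × 10^-8 N.
8.10 × 10^6 × 8.220 × 10^-8 N = 0.6658 N

0.6658 N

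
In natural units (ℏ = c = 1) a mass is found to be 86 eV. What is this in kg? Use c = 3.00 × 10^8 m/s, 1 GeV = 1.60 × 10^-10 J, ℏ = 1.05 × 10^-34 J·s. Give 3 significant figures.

Mass is [E]/c²; divide by c².
1 GeV → 1/c² × (1 GeV in J) = 1.78 × 10^-27 kg.
Convert the energy scale: 86 eV = 8.60 × 10^-8 GeV.
Result: 8.60 × 10^-8 × 1.78 × 10^-27 = 1.53 × 10^-34 kg.

1.53 × 10^-34 kg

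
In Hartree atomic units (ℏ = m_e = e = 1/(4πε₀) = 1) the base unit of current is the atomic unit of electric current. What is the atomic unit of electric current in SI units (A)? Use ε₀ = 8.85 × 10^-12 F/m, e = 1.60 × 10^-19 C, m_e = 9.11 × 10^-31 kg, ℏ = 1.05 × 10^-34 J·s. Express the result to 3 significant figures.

6.67 × 10^-3 A

I_au = e E_h/ℏ = m_e e⁵/((4πε₀)²ℏ³)
E_h = 4.38 × 10^-18 J
e·E_h/ℏ = 6.67 × 10^-3 A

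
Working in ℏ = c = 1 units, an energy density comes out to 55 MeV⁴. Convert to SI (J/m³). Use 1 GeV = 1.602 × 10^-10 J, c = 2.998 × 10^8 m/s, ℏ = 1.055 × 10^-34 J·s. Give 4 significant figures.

1.145 × 10^27 J/m³

[E]/[L]³ = [E]⁴/(ℏc)³; restore (ℏc)⁻³.
1 GeV⁴ → 1/(ℏc)³ × (1 GeV in J)⁴ = 2.082 × 10^37 J/m³.
Convert the energy scale: 55 MeV⁴ = 5.50 × 10^-11 GeV⁴.
Result: 5.50 × 10^-11 × 2.082 × 10^37 = 1.145 × 10^27 J/m³.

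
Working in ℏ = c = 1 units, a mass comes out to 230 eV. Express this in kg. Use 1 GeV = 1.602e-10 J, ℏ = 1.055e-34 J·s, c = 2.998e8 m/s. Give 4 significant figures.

Mass is [E]/c²; divide by c².
1 GeV → 1/c² × (1 GeV in J) = 1.782e-27 kg.
Convert the energy scale: 230 eV = 2.30e-7 GeV.
Result: 2.30e-7 × 1.782e-27 = 4.099e-34 kg.

4.099e-34 kg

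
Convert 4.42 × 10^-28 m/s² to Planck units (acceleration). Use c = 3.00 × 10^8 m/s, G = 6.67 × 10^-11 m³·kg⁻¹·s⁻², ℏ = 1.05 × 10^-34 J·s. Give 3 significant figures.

7.91 × 10^-80

Planck acceleration: a_P = √(c⁷/(ℏG)) = 5.59 × 10^51 m/s².
4.42 × 10^-28 / 5.59 × 10^51 = 7.91 × 10^-80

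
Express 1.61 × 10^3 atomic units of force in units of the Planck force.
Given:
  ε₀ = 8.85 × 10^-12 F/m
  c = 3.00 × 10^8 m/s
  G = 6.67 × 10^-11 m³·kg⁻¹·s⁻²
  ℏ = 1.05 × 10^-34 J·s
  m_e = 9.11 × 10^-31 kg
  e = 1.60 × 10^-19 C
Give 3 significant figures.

atomic unit of force: F_au = E_h/a₀ = m_e²e⁶/((4πε₀)³ℏ⁴) = 8.33 × 10^-8 N
Planck force: F_P = c⁴/G = 1.21 × 10^44 N
1.61 × 10^3 × 8.33 × 10^-8 / 1.21 × 10^44 = 1.10 × 10^-48

1.10 × 10^-48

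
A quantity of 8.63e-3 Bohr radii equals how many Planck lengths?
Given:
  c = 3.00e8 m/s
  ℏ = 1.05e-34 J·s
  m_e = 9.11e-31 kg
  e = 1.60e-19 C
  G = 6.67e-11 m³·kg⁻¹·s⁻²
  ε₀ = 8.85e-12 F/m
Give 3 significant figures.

2.82e22

Bohr radius: a₀ = 4πε₀ℏ²/(m_e e²) = 5.26e-11 m
Planck length: ℓ_P = √(ℏG/c³) = 1.61e-35 m
8.63e-3 × 5.26e-11 / 1.61e-35 = 2.82e22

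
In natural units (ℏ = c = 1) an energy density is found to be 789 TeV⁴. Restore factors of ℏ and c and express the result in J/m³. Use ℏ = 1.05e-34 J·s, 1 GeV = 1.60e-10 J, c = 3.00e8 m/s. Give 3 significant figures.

[E]/[L]³ = [E]⁴/(ℏc)³; restore (ℏc)⁻³.
1 GeV⁴ → 1/(ℏc)³ × (1 GeV in J)⁴ = 2.10e37 J/m³.
Convert the energy scale: 789 TeV⁴ = 7.89e14 GeV⁴.
Result: 7.89e14 × 2.10e37 = 1.65e52 J/m³.

1.65e52 J/m³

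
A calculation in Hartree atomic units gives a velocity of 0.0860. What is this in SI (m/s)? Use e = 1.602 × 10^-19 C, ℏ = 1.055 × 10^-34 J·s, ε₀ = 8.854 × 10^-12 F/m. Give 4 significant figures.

1.880 × 10^5 m/s

One atomic unit of velocity: v_au = e²/(4πε₀ℏ) = 2.186 × 10^6 m/s.
0.0860 × 2.186 × 10^6 m/s = 1.880 × 10^5 m/s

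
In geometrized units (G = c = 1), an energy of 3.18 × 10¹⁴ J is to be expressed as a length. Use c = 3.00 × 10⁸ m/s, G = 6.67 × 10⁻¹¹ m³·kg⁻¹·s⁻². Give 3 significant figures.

2.62 × 10⁻³⁰ m

Energy → length via G/c⁴.
3.18 × 10¹⁴ J × (G/c⁴) = 2.62 × 10⁻³⁰ m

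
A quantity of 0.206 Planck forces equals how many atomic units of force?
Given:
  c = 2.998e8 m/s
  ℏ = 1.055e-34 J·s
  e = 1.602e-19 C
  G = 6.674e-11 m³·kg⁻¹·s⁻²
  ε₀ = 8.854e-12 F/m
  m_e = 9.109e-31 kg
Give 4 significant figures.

Planck force: F_P = c⁴/G = 1.210e44 N
atomic unit of force: F_au = E_h/a₀ = m_e²e⁶/((4πε₀)³ℏ⁴) = 8.220e-8 N
0.206 × 1.210e44 / 8.220e-8 = 3.034e50

3.034e50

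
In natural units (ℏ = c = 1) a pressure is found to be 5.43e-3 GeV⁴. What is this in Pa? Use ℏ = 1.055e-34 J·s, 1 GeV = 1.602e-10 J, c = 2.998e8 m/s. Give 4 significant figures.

1.130e35 Pa

Pressure is [E]/[L]³ = [E]⁴/(ℏc)³.
1 GeV⁴ → 1/(ℏc)³ × (1 GeV in J)⁴ = 2.082e37 Pa.
Result: 5.43e-3 × 2.082e37 = 1.130e35 Pa.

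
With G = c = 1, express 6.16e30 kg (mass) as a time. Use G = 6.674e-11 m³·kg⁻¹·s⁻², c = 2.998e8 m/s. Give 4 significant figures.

1.526e-5 s

Mass → time via G/c³.
6.16e30 kg × (G/c³) = 1.526e-5 s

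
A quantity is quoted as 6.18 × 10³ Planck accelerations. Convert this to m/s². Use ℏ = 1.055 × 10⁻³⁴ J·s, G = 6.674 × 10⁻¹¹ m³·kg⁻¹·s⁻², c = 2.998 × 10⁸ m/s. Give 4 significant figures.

One Planck acceleration: a_P = √(c⁷/(ℏG)) = 5.560 × 10⁵¹ m/s².
6.18 × 10³ × 5.560 × 10⁵¹ m/s² = 3.436 × 10⁵⁵ m/s²

3.436 × 10⁵⁵ m/s²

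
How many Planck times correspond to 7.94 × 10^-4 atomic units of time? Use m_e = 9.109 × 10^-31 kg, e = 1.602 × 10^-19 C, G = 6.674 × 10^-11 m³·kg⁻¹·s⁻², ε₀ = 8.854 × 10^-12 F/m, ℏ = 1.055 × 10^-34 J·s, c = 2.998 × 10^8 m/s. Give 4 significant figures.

atomic unit of time: τ_au = (4πε₀)²ℏ³/(m_e e⁴) = 2.423 × 10^-17 s
Planck time: t_P = √(ℏG/c⁵) = 5.392 × 10^-44 s
7.94 × 10^-4 × 2.423 × 10^-17 / 5.392 × 10^-44 = 3.568 × 10^23

3.568 × 10^23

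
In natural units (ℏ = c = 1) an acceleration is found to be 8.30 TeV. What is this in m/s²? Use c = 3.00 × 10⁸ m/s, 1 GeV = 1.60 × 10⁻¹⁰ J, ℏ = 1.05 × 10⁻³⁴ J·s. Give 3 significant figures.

3.79 × 10³⁶ m/s²

Acceleration is [L]/[T]² = c·[E]/ℏ.
1 GeV → c/ℏ × (1 GeV in J) = 4.57 × 10³² m/s².
Convert the energy scale: 8.30 TeV = 8.30 × 10³ GeV.
Result: 8.30 × 10³ × 4.57 × 10³² = 3.79 × 10³⁶ m/s².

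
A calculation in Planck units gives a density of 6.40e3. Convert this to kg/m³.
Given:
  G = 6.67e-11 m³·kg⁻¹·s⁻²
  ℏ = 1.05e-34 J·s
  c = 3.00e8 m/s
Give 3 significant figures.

3.33e100 kg/m³

One Planck density: ρ_P = c⁵/(ℏG²) = 5.20e96 kg/m³.
6.40e3 × 5.20e96 kg/m³ = 3.33e100 kg/m³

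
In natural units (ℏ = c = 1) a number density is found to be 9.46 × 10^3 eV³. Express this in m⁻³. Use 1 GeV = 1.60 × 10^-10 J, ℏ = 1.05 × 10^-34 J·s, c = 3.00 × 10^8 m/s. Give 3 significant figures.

1.24 × 10^24 m⁻³

Number density is [L]⁻³ = [E]³/(ℏc)³.
1 GeV³ → 1/(ℏc)³ × (1 GeV in J)³ = 1.31 × 10^47 m⁻³.
Convert the energy scale: 9.46 × 10^3 eV³ = 9.46 × 10^-24 GeV³.
Result: 9.46 × 10^-24 × 1.31 × 10^47 = 1.24 × 10^24 m⁻³.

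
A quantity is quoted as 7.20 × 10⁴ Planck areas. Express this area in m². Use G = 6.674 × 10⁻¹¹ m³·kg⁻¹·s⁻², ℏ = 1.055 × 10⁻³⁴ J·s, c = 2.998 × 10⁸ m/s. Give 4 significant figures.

1.881 × 10⁻⁶⁵ m²

One Planck area: A_P = ℏG/c³ = 2.613 × 10⁻⁷⁰ m².
7.20 × 10⁴ × 2.613 × 10⁻⁷⁰ m² = 1.881 × 10⁻⁶⁵ m²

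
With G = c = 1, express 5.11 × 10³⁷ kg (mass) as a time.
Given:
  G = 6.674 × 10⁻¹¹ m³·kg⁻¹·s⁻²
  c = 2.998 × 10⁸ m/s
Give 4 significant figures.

126.6 s

Mass → time via G/c³.
5.11 × 10³⁷ kg × (G/c³) = 126.6 s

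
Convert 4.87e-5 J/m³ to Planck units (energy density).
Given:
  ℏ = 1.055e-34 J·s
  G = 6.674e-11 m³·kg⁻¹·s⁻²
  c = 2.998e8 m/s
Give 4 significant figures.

1.051e-118

Planck energy density: u_P = c⁷/(ℏG²) = 4.632e113 J/m³.
4.87e-5 / 4.632e113 = 1.051e-118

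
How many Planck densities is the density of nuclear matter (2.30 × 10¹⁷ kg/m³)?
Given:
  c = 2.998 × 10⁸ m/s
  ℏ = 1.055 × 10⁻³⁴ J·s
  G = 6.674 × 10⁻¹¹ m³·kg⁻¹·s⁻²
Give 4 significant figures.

4.463 × 10⁻⁸⁰

Planck density: ρ_P = c⁵/(ℏG²) = 5.154 × 10⁹⁶ kg/m³.
2.30 × 10¹⁷ / 5.154 × 10⁹⁶ = 4.463 × 10⁻⁸⁰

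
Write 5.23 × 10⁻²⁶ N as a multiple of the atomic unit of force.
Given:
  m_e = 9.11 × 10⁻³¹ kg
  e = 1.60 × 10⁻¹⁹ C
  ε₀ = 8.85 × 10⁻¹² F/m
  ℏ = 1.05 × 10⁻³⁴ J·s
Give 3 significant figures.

6.28 × 10⁻¹⁹

atomic unit of force: F_au = E_h/a₀ = m_e²e⁶/((4πε₀)³ℏ⁴) = 8.33 × 10⁻⁸ N.
5.23 × 10⁻²⁶ / 8.33 × 10⁻⁸ = 6.28 × 10⁻¹⁹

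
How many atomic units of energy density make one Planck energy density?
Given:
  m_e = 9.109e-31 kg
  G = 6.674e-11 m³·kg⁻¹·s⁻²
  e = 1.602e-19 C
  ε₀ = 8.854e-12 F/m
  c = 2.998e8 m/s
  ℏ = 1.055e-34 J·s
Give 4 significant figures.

Planck energy density: u_P = c⁷/(ℏG²) = 4.632e113 J/m³
atomic unit of energy density: u_au = E_h/a₀³ = m_e⁴e¹⁰/((4πε₀)⁵ℏ⁸) = 2.929e13 J/m³
ratio = 4.632e113 / 2.929e13 = 1.581e100

1.581e100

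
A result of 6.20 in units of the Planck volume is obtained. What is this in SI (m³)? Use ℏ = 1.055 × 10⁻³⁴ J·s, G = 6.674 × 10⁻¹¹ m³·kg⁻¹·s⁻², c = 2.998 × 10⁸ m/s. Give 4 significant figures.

One Planck volume: V_P = (ℏG/c³)^(3/2) = 4.224 × 10⁻¹⁰⁵ m³.
6.20 × 4.224 × 10⁻¹⁰⁵ m³ = 2.619 × 10⁻¹⁰⁴ m³

2.619 × 10⁻¹⁰⁴ m³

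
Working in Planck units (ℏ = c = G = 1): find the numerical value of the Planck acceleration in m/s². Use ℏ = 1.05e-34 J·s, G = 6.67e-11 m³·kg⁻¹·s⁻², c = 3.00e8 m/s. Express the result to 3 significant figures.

5.59e51 m/s²

Dimensional analysis gives a_P = √(c⁷/(ℏG)).
  = √(3.12e103)
  = 5.59e51 m/s²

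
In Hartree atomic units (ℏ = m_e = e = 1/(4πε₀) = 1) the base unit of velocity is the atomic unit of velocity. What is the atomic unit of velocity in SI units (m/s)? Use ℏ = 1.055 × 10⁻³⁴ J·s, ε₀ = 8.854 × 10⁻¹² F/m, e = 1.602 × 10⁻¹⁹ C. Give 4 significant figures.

v_au = e²/(4πε₀ℏ)
  = 2.566 × 10⁻³⁸ / 1.174 × 10⁻⁴⁴
  = 2.186 × 10⁶ m/s

2.186 × 10⁶ m/s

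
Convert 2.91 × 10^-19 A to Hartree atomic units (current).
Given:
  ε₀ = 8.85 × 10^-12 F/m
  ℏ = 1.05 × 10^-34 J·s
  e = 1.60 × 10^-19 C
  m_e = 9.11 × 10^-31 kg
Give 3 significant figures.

atomic unit of electric current: I_au = e E_h/ℏ = m_e e⁵/((4πε₀)²ℏ³) = 6.67 × 10^-3 A.
2.91 × 10^-19 / 6.67 × 10^-3 = 4.36 × 10^-17

4.36 × 10^-17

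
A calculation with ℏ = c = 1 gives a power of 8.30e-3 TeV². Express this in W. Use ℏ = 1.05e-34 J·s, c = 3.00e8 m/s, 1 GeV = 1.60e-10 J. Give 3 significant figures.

Power is [E]/[T] = [E]²/ℏ.
1 GeV² → 1/ℏ × (1 GeV in J)² = 2.44e14 W.
Convert the energy scale: 8.30e-3 TeV² = 8.30e3 GeV².
Result: 8.30e3 × 2.44e14 = 2.02e18 W.

2.02e18 W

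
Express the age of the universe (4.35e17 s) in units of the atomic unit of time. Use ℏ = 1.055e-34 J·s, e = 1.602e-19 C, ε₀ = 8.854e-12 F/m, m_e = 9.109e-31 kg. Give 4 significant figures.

atomic unit of time: τ_au = (4πε₀)²ℏ³/(m_e e⁴) = 2.423e-17 s.
4.35e17 / 2.423e-17 = 1.795e34

1.795e34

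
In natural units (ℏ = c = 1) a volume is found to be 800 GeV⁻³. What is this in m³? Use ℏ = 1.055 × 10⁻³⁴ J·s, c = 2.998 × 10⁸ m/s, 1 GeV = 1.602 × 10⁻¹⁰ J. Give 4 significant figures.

Volume is [L]³ = [E]⁻³·(ℏc)³.
1 GeV⁻³ → (ℏc)³ × (1 GeV in J)⁻³ = 7.696 × 10⁻⁴⁸ m³.
Result: 800 × 7.696 × 10⁻⁴⁸ = 6.157 × 10⁻⁴⁵ m³.

6.157 × 10⁻⁴⁵ m³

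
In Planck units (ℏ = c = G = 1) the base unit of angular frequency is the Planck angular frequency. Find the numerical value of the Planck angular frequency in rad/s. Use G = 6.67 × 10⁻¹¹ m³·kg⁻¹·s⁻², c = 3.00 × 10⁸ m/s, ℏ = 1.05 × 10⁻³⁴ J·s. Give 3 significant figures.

1.86 × 10⁴³ rad/s

ω_P = √(c⁵/(ℏG))
  = √(3.47 × 10⁸⁶)
  = 1.86 × 10⁴³ rad/s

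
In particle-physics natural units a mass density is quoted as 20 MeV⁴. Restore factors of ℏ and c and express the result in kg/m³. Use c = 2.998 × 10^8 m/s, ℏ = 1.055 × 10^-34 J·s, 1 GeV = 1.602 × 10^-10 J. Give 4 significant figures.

4.632 × 10^9 kg/m³

Mass density is [E]/(c²[L]³) = [E]⁴/(ℏ³c⁵).
1 GeV⁴ → 1/(ℏ³c⁵) × (1 GeV in J)⁴ = 2.316 × 10^20 kg/m³.
Convert the energy scale: 20 MeV⁴ = 2.00 × 10^-11 GeV⁴.
Result: 2.00 × 10^-11 × 2.316 × 10^20 = 4.632 × 10^9 kg/m³.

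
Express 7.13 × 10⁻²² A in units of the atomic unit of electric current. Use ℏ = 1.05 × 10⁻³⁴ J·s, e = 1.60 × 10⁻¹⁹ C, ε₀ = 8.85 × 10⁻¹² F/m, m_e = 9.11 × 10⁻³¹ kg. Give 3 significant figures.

1.07 × 10⁻¹⁹

atomic unit of electric current: I_au = e E_h/ℏ = m_e e⁵/((4πε₀)²ℏ³) = 6.67 × 10⁻³ A.
7.13 × 10⁻²² / 6.67 × 10⁻³ = 1.07 × 10⁻¹⁹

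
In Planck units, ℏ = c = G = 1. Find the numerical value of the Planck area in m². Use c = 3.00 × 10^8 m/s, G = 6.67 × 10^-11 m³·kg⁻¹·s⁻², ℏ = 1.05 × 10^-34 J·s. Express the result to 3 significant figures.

Dimensional analysis gives A_P = ℏG/c³.
  = 7.00 × 10^-45 / 2.70 × 10^25
  = 2.59 × 10^-70 m²

2.59 × 10^-70 m²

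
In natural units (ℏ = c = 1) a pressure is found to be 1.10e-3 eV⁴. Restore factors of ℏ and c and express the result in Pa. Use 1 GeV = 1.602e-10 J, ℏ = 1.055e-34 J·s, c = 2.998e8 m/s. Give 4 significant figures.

Pressure is [E]/[L]³ = [E]⁴/(ℏc)³.
1 GeV⁴ → 1/(ℏc)³ × (1 GeV in J)⁴ = 2.082e37 Pa.
Convert the energy scale: 1.10e-3 eV⁴ = 1.10e-39 GeV⁴.
Result: 1.10e-39 × 2.082e37 = 0.02290 Pa.

0.02290 Pa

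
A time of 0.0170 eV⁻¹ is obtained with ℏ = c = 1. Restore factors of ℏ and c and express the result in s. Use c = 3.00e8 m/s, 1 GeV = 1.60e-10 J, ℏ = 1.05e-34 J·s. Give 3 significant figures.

1.12e-17 s

A time is [E]⁻¹ in ℏ=c=1; restore one factor of ℏ.
1 GeV⁻¹ → ℏ × (1 GeV in J)⁻¹ = 6.56e-25 s.
Convert the energy scale: 0.0170 eV⁻¹ = 1.70e7 GeV⁻¹.
Result: 1.70e7 × 6.56e-25 = 1.12e-17 s.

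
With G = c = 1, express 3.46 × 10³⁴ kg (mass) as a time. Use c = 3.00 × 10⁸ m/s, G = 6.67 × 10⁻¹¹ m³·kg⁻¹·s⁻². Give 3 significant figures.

0.0855 s

Mass → time via G/c³.
3.46 × 10³⁴ kg × (G/c³) = 0.0855 s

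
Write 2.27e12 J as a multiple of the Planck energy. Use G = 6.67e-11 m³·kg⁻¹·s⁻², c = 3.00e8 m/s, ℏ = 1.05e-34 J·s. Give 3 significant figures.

1.16e3

Planck energy: E_P = √(ℏc⁵/G) = 1.96e9 J.
2.27e12 / 1.96e9 = 1.16e3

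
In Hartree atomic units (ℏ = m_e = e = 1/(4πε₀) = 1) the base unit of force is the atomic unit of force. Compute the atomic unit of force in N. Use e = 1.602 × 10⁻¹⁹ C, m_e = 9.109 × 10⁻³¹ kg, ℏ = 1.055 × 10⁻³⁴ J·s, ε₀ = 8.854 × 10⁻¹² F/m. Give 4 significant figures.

8.220 × 10⁻⁸ N

F_au = E_h/a₀ = m_e²e⁶/((4πε₀)³ℏ⁴)
E_h = 4.354 × 10⁻¹⁸ J
a₀ = 5.297 × 10⁻¹¹ m
E_h/a₀ = 8.220 × 10⁻⁸ N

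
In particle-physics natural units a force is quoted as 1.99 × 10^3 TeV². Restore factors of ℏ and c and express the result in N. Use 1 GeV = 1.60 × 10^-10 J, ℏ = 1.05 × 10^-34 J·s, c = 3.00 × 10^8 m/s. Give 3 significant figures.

1.62 × 10^15 N

Force is [E]/[L] = [E]²/(ℏc); restore (ℏc)⁻¹.
1 GeV² → 1/(ℏc) × (1 GeV in J)² = 8.13 × 10^5 N.
Convert the energy scale: 1.99 × 10^3 TeV² = 1.99 × 10^9 GeV².
Result: 1.99 × 10^9 × 8.13 × 10^5 = 1.62 × 10^15 N.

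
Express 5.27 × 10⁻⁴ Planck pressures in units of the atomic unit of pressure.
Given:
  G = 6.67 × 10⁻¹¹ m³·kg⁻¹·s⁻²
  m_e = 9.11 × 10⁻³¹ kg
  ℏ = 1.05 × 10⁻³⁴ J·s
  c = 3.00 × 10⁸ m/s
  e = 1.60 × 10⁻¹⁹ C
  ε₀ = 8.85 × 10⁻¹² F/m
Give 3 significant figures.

Planck pressure: p_P = c⁷/(ℏG²) = 4.68 × 10¹¹³ Pa
atomic unit of pressure: P_au = E_h/a₀³ = m_e⁴e¹⁰/((4πε₀)⁵ℏ⁸) = 3.01 × 10¹³ Pa
5.27 × 10⁻⁴ × 4.68 × 10¹¹³ / 3.01 × 10¹³ = 8.19 × 10⁹⁶

8.19 × 10⁹⁶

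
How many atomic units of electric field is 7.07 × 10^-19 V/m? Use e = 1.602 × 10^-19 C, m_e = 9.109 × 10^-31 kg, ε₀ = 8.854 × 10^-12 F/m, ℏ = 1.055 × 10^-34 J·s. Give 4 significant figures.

1.378 × 10^-30

atomic unit of electric field: E_au = E_h/(e a₀) = m_e²e⁵/((4πε₀)³ℏ⁴) = 5.131 × 10^11 V/m.
7.07 × 10^-19 / 5.131 × 10^11 = 1.378 × 10^-30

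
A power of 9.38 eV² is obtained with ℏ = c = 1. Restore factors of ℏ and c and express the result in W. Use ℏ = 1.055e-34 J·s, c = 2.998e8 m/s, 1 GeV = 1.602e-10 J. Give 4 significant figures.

2.282e-3 W

Power is [E]/[T] = [E]²/ℏ.
1 GeV² → 1/ℏ × (1 GeV in J)² = 2.433e14 W.
Convert the energy scale: 9.38 eV² = 9.38e-18 GeV².
Result: 9.38e-18 × 2.433e14 = 2.282e-3 W.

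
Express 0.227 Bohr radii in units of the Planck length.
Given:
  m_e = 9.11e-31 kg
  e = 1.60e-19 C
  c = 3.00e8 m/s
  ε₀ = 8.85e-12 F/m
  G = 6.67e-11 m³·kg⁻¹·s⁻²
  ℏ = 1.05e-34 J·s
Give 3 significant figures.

Bohr radius: a₀ = 4πε₀ℏ²/(m_e e²) = 5.26e-11 m
Planck length: ℓ_P = √(ℏG/c³) = 1.61e-35 m
0.227 × 5.26e-11 / 1.61e-35 = 7.41e23

7.41e23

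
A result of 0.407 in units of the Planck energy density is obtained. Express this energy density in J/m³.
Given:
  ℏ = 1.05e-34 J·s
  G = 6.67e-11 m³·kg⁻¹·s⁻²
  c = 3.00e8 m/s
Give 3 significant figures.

1.91e113 J/m³

One Planck energy density: u_P = c⁷/(ℏG²) = 4.68e113 J/m³.
0.407 × 4.68e113 J/m³ = 1.91e113 J/m³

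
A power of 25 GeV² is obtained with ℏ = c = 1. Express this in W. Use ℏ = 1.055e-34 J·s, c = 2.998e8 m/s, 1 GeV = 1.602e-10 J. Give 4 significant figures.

6.082e15 W

Power is [E]/[T] = [E]²/ℏ.
1 GeV² → 1/ℏ × (1 GeV in J)² = 2.433e14 W.
Result: 25 × 2.433e14 = 6.082e15 W.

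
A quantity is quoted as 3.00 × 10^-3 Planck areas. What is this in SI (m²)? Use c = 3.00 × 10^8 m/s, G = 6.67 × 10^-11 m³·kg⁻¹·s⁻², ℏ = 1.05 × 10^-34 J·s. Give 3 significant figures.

7.78 × 10^-73 m²

One Planck area: A_P = ℏG/c³ = 2.59 × 10^-70 m².
3.00 × 10^-3 × 2.59 × 10^-70 m² = 7.78 × 10^-73 m²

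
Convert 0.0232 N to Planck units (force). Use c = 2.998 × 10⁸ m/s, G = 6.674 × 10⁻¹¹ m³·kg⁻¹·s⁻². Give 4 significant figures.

1.917 × 10⁻⁴⁶

Planck force: F_P = c⁴/G = 1.210 × 10⁴⁴ N.
0.0232 / 1.210 × 10⁴⁴ = 1.917 × 10⁻⁴⁶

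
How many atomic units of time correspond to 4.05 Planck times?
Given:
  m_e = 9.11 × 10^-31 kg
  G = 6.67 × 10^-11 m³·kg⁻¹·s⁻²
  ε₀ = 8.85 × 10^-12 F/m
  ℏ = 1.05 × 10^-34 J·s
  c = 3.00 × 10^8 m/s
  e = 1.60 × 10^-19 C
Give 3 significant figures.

9.07 × 10^-27

Planck time: t_P = √(ℏG/c⁵) = 5.37 × 10^-44 s
atomic unit of time: τ_au = (4πε₀)²ℏ³/(m_e e⁴) = 2.40 × 10^-17 s
4.05 × 5.37 × 10^-44 / 2.40 × 10^-17 = 9.07 × 10^-27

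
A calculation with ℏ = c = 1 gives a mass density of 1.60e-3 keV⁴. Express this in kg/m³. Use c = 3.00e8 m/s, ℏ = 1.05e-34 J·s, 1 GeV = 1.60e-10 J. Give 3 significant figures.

3.73e-7 kg/m³

Mass density is [E]/(c²[L]³) = [E]⁴/(ℏ³c⁵).
1 GeV⁴ → 1/(ℏ³c⁵) × (1 GeV in J)⁴ = 2.33e20 kg/m³.
Convert the energy scale: 1.60e-3 keV⁴ = 1.60e-27 GeV⁴.
Result: 1.60e-27 × 2.33e20 = 3.73e-7 kg/m³.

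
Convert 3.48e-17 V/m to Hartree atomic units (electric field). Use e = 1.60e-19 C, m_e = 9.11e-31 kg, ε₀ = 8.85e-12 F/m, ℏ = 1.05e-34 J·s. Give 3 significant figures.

atomic unit of electric field: E_au = E_h/(e a₀) = m_e²e⁵/((4πε₀)³ℏ⁴) = 5.20e11 V/m.
3.48e-17 / 5.20e11 = 6.69e-29

6.69e-29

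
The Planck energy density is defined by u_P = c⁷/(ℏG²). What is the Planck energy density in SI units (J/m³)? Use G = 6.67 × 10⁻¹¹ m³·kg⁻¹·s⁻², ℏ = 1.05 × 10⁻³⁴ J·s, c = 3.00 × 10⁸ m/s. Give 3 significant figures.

u_P = c⁷/(ℏG²)
  = 2.19 × 10⁵⁹ / 4.67 × 10⁻⁵⁵
  = 4.68 × 10¹¹³ J/m³

4.68 × 10¹¹³ J/m³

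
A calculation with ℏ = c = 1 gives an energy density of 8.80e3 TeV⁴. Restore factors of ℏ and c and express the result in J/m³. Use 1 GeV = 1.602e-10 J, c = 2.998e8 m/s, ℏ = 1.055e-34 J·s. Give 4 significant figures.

1.832e53 J/m³

[E]/[L]³ = [E]⁴/(ℏc)³; restore (ℏc)⁻³.
1 GeV⁴ → 1/(ℏc)³ × (1 GeV in J)⁴ = 2.082e37 J/m³.
Convert the energy scale: 8.80e3 TeV⁴ = 8.80e15 GeV⁴.
Result: 8.80e15 × 2.082e37 = 1.832e53 J/m³.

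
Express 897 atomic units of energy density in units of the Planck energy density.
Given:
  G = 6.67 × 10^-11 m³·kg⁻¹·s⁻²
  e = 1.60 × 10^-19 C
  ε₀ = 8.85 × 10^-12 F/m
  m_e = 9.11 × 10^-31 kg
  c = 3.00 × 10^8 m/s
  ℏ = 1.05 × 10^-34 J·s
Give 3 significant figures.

atomic unit of energy density: u_au = E_h/a₀³ = m_e⁴e¹⁰/((4πε₀)⁵ℏ⁸) = 3.01 × 10^13 J/m³
Planck energy density: u_P = c⁷/(ℏG²) = 4.68 × 10^113 J/m³
897 × 3.01 × 10^13 / 4.68 × 10^113 = 5.77 × 10^-98

5.77 × 10^-98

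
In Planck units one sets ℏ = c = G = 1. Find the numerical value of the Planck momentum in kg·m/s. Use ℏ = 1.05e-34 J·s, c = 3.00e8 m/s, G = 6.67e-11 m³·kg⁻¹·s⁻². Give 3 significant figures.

6.52 kg·m/s

p_P = √(ℏc³/G)
  = √(42.5)
  = 6.52 kg·m/s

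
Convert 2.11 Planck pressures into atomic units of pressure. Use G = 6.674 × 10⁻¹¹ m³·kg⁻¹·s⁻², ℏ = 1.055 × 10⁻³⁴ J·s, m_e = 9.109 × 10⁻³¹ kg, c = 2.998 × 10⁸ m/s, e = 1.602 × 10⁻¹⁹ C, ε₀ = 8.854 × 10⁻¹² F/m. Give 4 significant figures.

3.337 × 10¹⁰⁰

Planck pressure: p_P = c⁷/(ℏG²) = 4.632 × 10¹¹³ Pa
atomic unit of pressure: P_au = E_h/a₀³ = m_e⁴e¹⁰/((4πε₀)⁵ℏ⁸) = 2.929 × 10¹³ Pa
2.11 × 4.632 × 10¹¹³ / 2.929 × 10¹³ = 3.337 × 10¹⁰⁰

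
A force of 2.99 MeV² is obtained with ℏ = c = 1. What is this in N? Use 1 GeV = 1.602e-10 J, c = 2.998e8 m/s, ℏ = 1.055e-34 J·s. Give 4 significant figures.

Force is [E]/[L] = [E]²/(ℏc); restore (ℏc)⁻¹.
1 GeV² → 1/(ℏc) × (1 GeV in J)² = 8.114e5 N.
Convert the energy scale: 2.99 MeV² = 2.99e-6 GeV².
Result: 2.99e-6 × 8.114e5 = 2.426 N.

2.426 N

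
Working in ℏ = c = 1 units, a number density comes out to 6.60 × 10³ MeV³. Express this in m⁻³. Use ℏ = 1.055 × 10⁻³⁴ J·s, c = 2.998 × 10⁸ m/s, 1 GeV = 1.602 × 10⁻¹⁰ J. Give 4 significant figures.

8.576 × 10⁴¹ m⁻³

Number density is [L]⁻³ = [E]³/(ℏc)³.
1 GeV³ → 1/(ℏc)³ × (1 GeV in J)³ = 1.299 × 10⁴⁷ m⁻³.
Convert the energy scale: 6.60 × 10³ MeV³ = 6.60 × 10⁻⁶ GeV³.
Result: 6.60 × 10⁻⁶ × 1.299 × 10⁴⁷ = 8.576 × 10⁴¹ m⁻³.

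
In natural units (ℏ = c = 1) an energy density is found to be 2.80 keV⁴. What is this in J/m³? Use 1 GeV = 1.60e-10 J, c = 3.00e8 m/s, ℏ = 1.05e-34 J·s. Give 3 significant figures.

[E]/[L]³ = [E]⁴/(ℏc)³; restore (ℏc)⁻³.
1 GeV⁴ → 1/(ℏc)³ × (1 GeV in J)⁴ = 2.10e37 J/m³.
Convert the energy scale: 2.80 keV⁴ = 2.80e-24 GeV⁴.
Result: 2.80e-24 × 2.10e37 = 5.87e13 J/m³.

5.87e13 J/m³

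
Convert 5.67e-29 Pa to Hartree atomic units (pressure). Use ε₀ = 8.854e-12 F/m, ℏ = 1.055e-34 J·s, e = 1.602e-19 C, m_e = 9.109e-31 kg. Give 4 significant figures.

1.936e-42

atomic unit of pressure: P_au = E_h/a₀³ = m_e⁴e¹⁰/((4πε₀)⁵ℏ⁸) = 2.929e13 Pa.
5.67e-29 / 2.929e13 = 1.936e-42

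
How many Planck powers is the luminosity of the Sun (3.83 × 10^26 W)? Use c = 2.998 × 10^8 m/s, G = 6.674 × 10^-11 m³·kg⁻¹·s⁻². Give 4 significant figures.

Planck power: P_P = c⁵/G = 3.629 × 10^52 W.
3.83 × 10^26 / 3.629 × 10^52 = 1.055 × 10^-26

1.055 × 10^-26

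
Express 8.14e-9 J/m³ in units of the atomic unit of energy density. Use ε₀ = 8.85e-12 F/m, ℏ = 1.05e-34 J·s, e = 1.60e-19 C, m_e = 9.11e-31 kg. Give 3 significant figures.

2.70e-22

atomic unit of energy density: u_au = E_h/a₀³ = m_e⁴e¹⁰/((4πε₀)⁵ℏ⁸) = 3.01e13 J/m³.
8.14e-9 / 3.01e13 = 2.70e-22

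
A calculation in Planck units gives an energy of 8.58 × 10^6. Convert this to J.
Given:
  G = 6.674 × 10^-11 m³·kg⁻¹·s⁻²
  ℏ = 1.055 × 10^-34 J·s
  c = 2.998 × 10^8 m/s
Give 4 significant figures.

1.679 × 10^16 J

One Planck energy: E_P = √(ℏc⁵/G) = 1.957 × 10^9 J.
8.58 × 10^6 × 1.957 × 10^9 J = 1.679 × 10^16 J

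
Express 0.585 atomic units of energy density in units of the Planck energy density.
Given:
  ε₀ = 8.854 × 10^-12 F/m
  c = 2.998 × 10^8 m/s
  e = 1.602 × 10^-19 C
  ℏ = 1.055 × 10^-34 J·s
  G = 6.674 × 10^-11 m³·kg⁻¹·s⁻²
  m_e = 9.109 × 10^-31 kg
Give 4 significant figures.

3.699 × 10^-101

atomic unit of energy density: u_au = E_h/a₀³ = m_e⁴e¹⁰/((4πε₀)⁵ℏ⁸) = 2.929 × 10^13 J/m³
Planck energy density: u_P = c⁷/(ℏG²) = 4.632 × 10^113 J/m³
0.585 × 2.929 × 10^13 / 4.632 × 10^113 = 3.699 × 10^-101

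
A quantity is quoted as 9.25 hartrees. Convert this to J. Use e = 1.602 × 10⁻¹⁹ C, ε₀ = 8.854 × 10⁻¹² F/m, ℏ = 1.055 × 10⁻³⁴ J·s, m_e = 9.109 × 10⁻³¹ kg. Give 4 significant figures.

One hartree: E_h = m_e e⁴/(4πε₀ℏ)² = 4.354 × 10⁻¹⁸ J.
9.25 × 4.354 × 10⁻¹⁸ J = 4.028 × 10⁻¹⁷ J

4.028 × 10⁻¹⁷ J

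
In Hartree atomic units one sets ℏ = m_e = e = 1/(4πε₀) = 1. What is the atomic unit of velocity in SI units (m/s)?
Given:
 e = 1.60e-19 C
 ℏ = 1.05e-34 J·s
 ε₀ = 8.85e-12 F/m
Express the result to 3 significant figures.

v_au = e²/(4πε₀ℏ)
  = 2.56e-38 / 1.17e-44
  = 2.19e6 m/s

2.19e6 m/s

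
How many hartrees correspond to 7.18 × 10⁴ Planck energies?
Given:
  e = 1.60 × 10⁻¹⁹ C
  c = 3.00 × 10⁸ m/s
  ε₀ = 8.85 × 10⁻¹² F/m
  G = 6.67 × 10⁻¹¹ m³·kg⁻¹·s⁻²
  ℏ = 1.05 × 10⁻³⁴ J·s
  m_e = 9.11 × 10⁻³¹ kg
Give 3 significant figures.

3.21 × 10³¹

Planck energy: E_P = √(ℏc⁵/G) = 1.96 × 10⁹ J
hartree: E_h = m_e e⁴/(4πε₀ℏ)² = 4.38 × 10⁻¹⁸ J
7.18 × 10⁴ × 1.96 × 10⁹ / 4.38 × 10⁻¹⁸ = 3.21 × 10³¹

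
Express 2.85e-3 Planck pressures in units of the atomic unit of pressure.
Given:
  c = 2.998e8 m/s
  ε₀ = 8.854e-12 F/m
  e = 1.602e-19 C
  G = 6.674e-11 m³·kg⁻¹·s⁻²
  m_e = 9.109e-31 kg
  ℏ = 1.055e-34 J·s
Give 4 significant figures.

Planck pressure: p_P = c⁷/(ℏG²) = 4.632e113 Pa
atomic unit of pressure: P_au = E_h/a₀³ = m_e⁴e¹⁰/((4πε₀)⁵ℏ⁸) = 2.929e13 Pa
2.85e-3 × 4.632e113 / 2.929e13 = 4.507e97

4.507e97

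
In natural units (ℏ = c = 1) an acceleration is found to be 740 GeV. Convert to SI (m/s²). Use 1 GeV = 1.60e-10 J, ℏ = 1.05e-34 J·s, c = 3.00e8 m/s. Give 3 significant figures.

Acceleration is [L]/[T]² = c·[E]/ℏ.
1 GeV → c/ℏ × (1 GeV in J) = 4.57e32 m/s².
Result: 740 × 4.57e32 = 3.38e35 m/s².

3.38e35 m/s²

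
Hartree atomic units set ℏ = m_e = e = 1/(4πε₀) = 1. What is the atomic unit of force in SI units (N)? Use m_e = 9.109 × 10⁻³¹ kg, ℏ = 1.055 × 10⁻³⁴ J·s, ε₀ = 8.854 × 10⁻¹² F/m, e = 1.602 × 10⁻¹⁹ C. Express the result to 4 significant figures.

Dimensional analysis gives F_au = E_h/a₀ = m_e²e⁶/((4πε₀)³ℏ⁴).
E_h = 4.354 × 10⁻¹⁸ J
a₀ = 5.297 × 10⁻¹¹ m
E_h/a₀ = 8.220 × 10⁻⁸ N

8.220 × 10⁻⁸ N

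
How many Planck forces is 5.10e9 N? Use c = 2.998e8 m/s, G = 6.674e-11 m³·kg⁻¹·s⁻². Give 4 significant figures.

4.213e-35

Planck force: F_P = c⁴/G = 1.210e44 N.
5.10e9 / 1.210e44 = 4.213e-35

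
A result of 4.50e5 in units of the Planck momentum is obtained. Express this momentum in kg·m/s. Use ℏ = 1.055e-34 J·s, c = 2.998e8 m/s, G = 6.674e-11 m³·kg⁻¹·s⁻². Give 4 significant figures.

One Planck momentum: p_P = √(ℏc³/G) = 6.527 kg·m/s.
4.50e5 × 6.527 kg·m/s = 2.937e6 kg·m/s

2.937e6 kg·m/s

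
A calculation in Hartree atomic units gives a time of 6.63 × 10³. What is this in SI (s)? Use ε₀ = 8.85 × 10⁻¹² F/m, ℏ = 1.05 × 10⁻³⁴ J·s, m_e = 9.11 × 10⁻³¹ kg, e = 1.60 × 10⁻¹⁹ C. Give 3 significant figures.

One atomic unit of time: τ_au = (4πε₀)²ℏ³/(m_e e⁴) = 2.40 × 10⁻¹⁷ s.
6.63 × 10³ × 2.40 × 10⁻¹⁷ s = 1.59 × 10⁻¹³ s

1.59 × 10⁻¹³ s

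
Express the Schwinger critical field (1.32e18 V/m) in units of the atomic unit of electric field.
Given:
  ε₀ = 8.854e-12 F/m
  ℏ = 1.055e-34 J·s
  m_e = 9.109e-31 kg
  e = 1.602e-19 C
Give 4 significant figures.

2.573e6

atomic unit of electric field: E_au = E_h/(e a₀) = m_e²e⁵/((4πε₀)³ℏ⁴) = 5.131e11 V/m.
1.32e18 / 5.131e11 = 2.573e6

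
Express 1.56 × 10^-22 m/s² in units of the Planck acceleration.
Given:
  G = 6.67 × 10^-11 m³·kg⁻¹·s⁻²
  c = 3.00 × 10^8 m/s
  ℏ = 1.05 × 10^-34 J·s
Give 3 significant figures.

2.79 × 10^-74

Planck acceleration: a_P = √(c⁷/(ℏG)) = 5.59 × 10^51 m/s².
1.56 × 10^-22 / 5.59 × 10^51 = 2.79 × 10^-74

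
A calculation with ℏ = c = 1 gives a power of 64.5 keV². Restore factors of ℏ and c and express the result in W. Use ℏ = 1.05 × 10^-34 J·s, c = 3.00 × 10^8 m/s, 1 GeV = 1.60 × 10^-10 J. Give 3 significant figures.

Power is [E]/[T] = [E]²/ℏ.
1 GeV² → 1/ℏ × (1 GeV in J)² = 2.44 × 10^14 W.
Convert the energy scale: 64.5 keV² = 6.45 × 10^-11 GeV².
Result: 6.45 × 10^-11 × 2.44 × 10^14 = 1.57 × 10^4 W.

1.57 × 10^4 W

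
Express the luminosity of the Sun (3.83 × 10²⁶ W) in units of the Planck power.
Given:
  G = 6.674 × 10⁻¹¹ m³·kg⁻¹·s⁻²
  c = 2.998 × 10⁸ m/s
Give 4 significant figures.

1.055 × 10⁻²⁶

Planck power: P_P = c⁵/G = 3.629 × 10⁵² W.
3.83 × 10²⁶ / 3.629 × 10⁵² = 1.055 × 10⁻²⁶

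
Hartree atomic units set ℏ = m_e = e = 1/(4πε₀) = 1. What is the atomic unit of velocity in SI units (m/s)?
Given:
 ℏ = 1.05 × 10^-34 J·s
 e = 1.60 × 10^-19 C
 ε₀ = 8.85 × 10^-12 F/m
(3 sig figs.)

2.19 × 10^6 m/s

Dimensional analysis gives v_au = e²/(4πε₀ℏ).
  = 2.56 × 10^-38 / 1.17 × 10^-44
  = 2.19 × 10^6 m/s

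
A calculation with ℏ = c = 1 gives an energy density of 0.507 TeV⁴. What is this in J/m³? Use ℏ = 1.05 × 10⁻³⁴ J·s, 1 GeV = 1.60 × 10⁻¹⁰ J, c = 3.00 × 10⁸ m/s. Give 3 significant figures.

1.06 × 10⁴⁹ J/m³

[E]/[L]³ = [E]⁴/(ℏc)³; restore (ℏc)⁻³.
1 GeV⁴ → 1/(ℏc)³ × (1 GeV in J)⁴ = 2.10 × 10³⁷ J/m³.
Convert the energy scale: 0.507 TeV⁴ = 5.07 × 10¹¹ GeV⁴.
Result: 5.07 × 10¹¹ × 2.10 × 10³⁷ = 1.06 × 10⁴⁹ J/m³.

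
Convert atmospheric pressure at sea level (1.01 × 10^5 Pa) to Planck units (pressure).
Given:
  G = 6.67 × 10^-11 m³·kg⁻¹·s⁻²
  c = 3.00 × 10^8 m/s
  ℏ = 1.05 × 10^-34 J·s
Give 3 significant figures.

2.16 × 10^-109

Planck pressure: p_P = c⁷/(ℏG²) = 4.68 × 10^113 Pa.
1.01 × 10^5 / 4.68 × 10^113 = 2.16 × 10^-109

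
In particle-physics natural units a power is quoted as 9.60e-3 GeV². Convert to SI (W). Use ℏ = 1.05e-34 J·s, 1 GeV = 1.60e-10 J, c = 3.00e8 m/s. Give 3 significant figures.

Power is [E]/[T] = [E]²/ℏ.
1 GeV² → 1/ℏ × (1 GeV in J)² = 2.44e14 W.
Result: 9.60e-3 × 2.44e14 = 2.34e12 W.

2.34e12 W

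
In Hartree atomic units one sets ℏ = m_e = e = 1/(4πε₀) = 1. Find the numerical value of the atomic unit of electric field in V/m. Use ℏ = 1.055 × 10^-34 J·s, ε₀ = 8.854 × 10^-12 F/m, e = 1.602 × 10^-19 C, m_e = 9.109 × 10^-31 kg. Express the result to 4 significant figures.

5.131 × 10^11 V/m

E_au = E_h/(e a₀) = m_e²e⁵/((4πε₀)³ℏ⁴)
E_h = 4.354 × 10^-18 J
a₀ = 5.297 × 10^-11 m
E_h/(e·a₀) = 5.131 × 10^11 V/m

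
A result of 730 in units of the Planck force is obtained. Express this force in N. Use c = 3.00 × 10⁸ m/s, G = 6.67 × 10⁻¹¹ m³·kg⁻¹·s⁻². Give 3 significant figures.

8.87 × 10⁴⁶ N

One Planck force: F_P = c⁴/G = 1.21 × 10⁴⁴ N.
730 × 1.21 × 10⁴⁴ N = 8.87 × 10⁴⁶ N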